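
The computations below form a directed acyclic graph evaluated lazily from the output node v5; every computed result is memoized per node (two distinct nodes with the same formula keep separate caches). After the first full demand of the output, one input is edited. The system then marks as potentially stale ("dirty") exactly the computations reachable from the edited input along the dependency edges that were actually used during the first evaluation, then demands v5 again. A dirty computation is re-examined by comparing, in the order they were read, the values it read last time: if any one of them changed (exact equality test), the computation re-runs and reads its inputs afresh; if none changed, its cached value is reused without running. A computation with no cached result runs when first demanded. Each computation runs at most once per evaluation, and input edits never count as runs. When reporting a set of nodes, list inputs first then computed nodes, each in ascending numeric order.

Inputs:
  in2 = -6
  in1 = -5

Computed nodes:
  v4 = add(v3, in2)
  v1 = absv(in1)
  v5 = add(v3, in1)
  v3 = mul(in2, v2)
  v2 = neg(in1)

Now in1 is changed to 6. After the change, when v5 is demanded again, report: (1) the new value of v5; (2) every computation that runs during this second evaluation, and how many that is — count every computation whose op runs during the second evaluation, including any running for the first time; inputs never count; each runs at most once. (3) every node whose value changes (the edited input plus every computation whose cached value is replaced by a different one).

Demanding v5 again yields 42.
3 computations run: v2, v3, v5.
The nodes whose values change: in1, v2, v3, v5.

First demand of the output computes:
  v2 = neg(-5) = 5
  v3 = mul(-6, 5) = -30
  v5 = add(-30, -5) = -35

After the edit, cleaning proceeds:
  v2: a read changed (in1 -5->6) — executes, giving -6.
  v3: a read changed (v2 5->-6) — executes, giving 36.
  v5: a read changed (v3 -30->36; in1 -5->6) — executes, giving 42.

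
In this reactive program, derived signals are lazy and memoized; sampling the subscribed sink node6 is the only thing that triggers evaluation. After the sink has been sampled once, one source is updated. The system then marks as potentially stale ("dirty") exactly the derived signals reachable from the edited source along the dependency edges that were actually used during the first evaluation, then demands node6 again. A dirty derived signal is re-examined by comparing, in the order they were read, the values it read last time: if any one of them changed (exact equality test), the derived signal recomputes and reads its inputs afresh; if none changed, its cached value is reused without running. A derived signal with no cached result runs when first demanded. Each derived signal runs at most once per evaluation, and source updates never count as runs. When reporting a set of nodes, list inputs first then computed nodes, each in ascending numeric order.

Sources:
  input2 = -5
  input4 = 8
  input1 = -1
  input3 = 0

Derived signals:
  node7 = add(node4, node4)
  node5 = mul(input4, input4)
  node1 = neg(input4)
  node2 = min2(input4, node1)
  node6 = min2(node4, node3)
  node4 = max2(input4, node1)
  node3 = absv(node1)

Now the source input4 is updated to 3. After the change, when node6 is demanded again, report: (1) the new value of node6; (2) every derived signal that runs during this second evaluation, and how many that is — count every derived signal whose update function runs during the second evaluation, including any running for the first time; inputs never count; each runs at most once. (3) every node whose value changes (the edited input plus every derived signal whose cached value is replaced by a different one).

First demand of the output computes:
  node1 = neg(8) = -8
  node3 = absv(-8) = 8
  node4 = max2(8, -8) = 8
  node6 = min2(8, 8) = 8

After the edit, cleaning proceeds:
  node1: a read changed (input4 8->3) — executes, giving -3.
  node3: a read changed (node1 -8->-3) — executes, giving 3.
  node4: a read changed (input4 8->3; node1 -8->-3) — executes, giving 3.
  node6: a read changed (node4 8->3; node3 8->3) — executes, giving 3.

Demanding node6 again yields 3.
4 derived signals run: node1, node3, node4, node6.
The nodes whose values change: input4, node1, node3, node4, node6.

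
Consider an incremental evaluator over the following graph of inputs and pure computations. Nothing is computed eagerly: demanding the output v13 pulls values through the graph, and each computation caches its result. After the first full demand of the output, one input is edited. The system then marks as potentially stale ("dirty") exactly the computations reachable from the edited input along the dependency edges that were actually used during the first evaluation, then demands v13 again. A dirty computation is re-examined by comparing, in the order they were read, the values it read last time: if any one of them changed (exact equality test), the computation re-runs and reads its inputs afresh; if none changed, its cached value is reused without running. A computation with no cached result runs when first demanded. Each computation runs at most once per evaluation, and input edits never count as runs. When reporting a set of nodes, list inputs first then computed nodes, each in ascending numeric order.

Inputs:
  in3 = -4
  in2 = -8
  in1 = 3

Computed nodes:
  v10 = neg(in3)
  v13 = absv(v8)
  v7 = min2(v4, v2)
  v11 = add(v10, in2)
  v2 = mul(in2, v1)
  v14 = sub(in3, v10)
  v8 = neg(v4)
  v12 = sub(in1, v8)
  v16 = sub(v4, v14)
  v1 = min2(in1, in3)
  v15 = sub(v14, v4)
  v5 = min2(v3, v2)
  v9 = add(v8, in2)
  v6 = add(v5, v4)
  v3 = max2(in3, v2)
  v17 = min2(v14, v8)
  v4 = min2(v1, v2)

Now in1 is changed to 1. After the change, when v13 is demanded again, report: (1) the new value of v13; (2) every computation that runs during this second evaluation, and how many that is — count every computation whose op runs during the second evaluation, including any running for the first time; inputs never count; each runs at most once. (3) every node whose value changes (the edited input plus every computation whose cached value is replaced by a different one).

Initial pass — values computed on the first demand:
  v1 = min2(3, -4) = -4
  v2 = mul(-8, -4) = 32
  v4 = min2(-4, 32) = -4
  v8 = neg(-4) = 4
  v13 = absv(4) = 4

Second demand — change propagation:
  v1: re-runs because in1 3->1; new result -4 (unchanged).
  v2: re-examined; everything it read last time is the same (in2 unchanged, v1 unchanged) — cache 32 kept, no run.
  v4: re-examined; everything it read last time is the same (v1 unchanged, v2 unchanged) — cache -4 kept, no run.
  v8: re-examined; everything it read last time is the same (v4 unchanged) — cache 4 kept, no run.
  v13: re-examined; everything it read last time is the same (v8 unchanged) — cache 4 kept, no run.

The important point: v1 recomputes to an identical value, and the output ends up unchanged.

v13 now evaluates to 4.
Run set: v1 (1 run).
Changed values: in1.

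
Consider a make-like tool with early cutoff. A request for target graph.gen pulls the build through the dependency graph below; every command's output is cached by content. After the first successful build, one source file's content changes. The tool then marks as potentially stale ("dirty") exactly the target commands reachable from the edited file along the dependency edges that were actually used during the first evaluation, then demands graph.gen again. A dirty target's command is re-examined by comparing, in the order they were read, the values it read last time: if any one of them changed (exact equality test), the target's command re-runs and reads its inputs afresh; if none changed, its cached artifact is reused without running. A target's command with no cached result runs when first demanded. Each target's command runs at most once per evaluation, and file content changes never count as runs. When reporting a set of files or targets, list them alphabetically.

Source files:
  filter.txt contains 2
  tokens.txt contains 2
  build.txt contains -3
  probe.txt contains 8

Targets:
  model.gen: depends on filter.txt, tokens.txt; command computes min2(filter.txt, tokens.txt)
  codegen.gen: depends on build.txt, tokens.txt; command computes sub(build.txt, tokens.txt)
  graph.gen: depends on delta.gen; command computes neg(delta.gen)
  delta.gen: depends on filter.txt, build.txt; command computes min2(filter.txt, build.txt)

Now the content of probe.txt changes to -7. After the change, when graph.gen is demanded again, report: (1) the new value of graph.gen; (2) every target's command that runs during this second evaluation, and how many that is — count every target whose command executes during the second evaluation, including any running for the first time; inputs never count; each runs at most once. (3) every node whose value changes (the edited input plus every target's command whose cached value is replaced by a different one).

Demanding graph.gen again yields 3.
0 target commands run: none.
The nodes whose values change: probe.txt.
Note the shortcut — nothing in the graph depends on probe.txt at all, so no recomputation happens.

First demand of the output computes:
  delta.gen = min2(2, -3) = -3
  graph.gen = neg(-3) = 3

After the edit, cleaning proceeds:
  no node depends on probe.txt at all; the second demand re-runs nothing.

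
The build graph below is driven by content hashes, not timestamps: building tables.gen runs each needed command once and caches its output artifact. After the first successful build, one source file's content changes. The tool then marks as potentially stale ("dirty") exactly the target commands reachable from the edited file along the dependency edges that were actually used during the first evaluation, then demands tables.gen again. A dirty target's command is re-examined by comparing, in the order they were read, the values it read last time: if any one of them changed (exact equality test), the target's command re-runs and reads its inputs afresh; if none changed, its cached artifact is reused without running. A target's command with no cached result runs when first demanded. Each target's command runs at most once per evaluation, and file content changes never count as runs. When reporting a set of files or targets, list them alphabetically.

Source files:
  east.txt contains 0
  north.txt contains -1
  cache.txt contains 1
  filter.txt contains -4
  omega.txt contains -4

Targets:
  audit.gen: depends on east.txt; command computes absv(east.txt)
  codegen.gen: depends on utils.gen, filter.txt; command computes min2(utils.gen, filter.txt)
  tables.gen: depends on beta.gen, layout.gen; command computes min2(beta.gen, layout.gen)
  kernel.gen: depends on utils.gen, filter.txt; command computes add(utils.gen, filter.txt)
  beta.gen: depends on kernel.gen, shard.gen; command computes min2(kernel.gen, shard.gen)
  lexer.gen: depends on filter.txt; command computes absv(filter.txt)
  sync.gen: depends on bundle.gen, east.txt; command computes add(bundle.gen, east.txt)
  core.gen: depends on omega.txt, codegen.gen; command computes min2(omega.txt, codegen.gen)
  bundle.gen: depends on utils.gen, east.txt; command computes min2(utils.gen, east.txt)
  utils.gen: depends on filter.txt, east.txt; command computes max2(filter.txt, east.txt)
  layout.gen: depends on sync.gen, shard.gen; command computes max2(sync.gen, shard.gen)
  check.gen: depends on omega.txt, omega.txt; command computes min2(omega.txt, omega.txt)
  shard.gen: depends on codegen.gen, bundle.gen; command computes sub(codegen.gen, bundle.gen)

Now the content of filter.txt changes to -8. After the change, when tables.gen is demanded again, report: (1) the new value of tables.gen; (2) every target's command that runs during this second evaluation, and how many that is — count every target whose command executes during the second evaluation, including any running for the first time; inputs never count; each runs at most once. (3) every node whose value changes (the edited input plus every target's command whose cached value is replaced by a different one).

tables.gen now evaluates to -8.
Run set: beta.gen, codegen.gen, kernel.gen, layout.gen, shard.gen, tables.gen, utils.gen (7 run).
Changed values: beta.gen, codegen.gen, filter.txt, kernel.gen, shard.gen, tables.gen.
The important point: at bundle.gen every value read last time is unchanged, so the dirty flag clears without a run.

Initial pass — values computed on the first demand:
  utils.gen = max2(-4, 0) = 0
  bundle.gen = min2(0, 0) = 0
  codegen.gen = min2(0, -4) = -4
  kernel.gen = add(0, -4) = -4
  shard.gen = sub(-4, 0) = -4
  beta.gen = min2(-4, -4) = -4
  sync.gen = add(0, 0) = 0
  layout.gen = max2(0, -4) = 0
  tables.gen = min2(-4, 0) = -4

Second demand — change propagation:
  utils.gen: re-runs because filter.txt -4->-8; new result 0 (unchanged).
  bundle.gen: re-examined; everything it read last time is the same (utils.gen unchanged, east.txt unchanged) — cache 0 kept, no run.
  codegen.gen: re-runs because filter.txt -4->-8; new result -8.
  kernel.gen: re-runs because filter.txt -4->-8; new result -8.
  shard.gen: re-runs because codegen.gen -4->-8; new result -8.
  beta.gen: re-runs because kernel.gen -4->-8; shard.gen -4->-8; new result -8.
  sync.gen: re-examined; everything it read last time is the same (bundle.gen unchanged, east.txt unchanged) — cache 0 kept, no run.
  layout.gen: re-runs because shard.gen -4->-8; new result 0 (unchanged).
  tables.gen: re-runs because beta.gen -4->-8; new result -8.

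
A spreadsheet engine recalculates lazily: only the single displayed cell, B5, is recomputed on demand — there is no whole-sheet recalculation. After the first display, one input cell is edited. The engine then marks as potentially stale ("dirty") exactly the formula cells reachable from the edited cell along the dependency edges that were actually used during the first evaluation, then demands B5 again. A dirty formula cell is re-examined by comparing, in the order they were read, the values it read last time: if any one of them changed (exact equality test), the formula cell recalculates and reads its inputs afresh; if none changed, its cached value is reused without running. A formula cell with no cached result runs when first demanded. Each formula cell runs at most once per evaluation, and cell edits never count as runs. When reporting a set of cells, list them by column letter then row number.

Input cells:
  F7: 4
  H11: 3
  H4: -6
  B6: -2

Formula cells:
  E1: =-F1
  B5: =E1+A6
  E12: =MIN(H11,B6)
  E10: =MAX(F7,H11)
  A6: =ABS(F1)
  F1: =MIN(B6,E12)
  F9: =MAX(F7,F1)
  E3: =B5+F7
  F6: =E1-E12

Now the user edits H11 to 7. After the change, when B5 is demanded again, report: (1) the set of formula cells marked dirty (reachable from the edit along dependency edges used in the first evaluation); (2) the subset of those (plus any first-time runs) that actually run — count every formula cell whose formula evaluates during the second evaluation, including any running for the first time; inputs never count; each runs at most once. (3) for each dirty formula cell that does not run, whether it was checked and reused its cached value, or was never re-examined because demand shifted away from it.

Marked dirty: A6, B5, E1, E12, F1.
Formula cells that run: E12 — 1 in total.
Checked but reused from cache: A6, B5, E1, F1.
Key observation: the change is absorbed at E12 — it re-runs but produces the same value, and the output's value is unchanged.

First evaluation (everything demanded from the output):
  E12 = MIN(3, -2) = -2
  F1 = MIN(-2, -2) = -2
  A6 = ABS(-2) = 2
  E1 = -(-2) = 2
  B5 = 2 + 2 = 4

Propagation after the edit:
  E12: runs — H11 3->7; result -2 (same value as before).
  F1: checked — values it read are unchanged (B6 unchanged, E12 unchanged); reused cached -2 without running.
  A6: checked — values it read are unchanged (F1 unchanged); reused cached 2 without running.
  E1: checked — values it read are unchanged (F1 unchanged); reused cached 2 without running.
  B5: checked — values it read are unchanged (E1 unchanged, A6 unchanged); reused cached 4 without running.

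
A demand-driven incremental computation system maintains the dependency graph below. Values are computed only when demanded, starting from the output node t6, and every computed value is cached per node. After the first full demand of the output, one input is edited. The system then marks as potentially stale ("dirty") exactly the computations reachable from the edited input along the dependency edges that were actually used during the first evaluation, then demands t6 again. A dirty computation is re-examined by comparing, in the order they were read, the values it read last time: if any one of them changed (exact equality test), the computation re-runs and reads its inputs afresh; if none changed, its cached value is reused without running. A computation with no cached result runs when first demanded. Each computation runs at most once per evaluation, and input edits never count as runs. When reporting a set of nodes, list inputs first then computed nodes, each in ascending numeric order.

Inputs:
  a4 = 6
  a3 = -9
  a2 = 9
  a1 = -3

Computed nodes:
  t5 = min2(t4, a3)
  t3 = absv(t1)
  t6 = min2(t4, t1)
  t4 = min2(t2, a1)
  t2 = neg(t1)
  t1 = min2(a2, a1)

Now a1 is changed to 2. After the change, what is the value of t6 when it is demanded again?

First evaluation (everything demanded from the output):
  t1 = min2(9, -3) = -3
  t2 = neg(-3) = 3
  t4 = min2(3, -3) = -3
  t6 = min2(-3, -3) = -3

Propagation after the edit:
  t1: runs — a1 -3->2; result 2.
  t2: runs — t1 -3->2; result -2.
  t4: runs — t2 3->-2; a1 -3->2; result -2.
  t6: runs — t4 -3->-2; t1 -3->2; result -2.

New value of t6: -2.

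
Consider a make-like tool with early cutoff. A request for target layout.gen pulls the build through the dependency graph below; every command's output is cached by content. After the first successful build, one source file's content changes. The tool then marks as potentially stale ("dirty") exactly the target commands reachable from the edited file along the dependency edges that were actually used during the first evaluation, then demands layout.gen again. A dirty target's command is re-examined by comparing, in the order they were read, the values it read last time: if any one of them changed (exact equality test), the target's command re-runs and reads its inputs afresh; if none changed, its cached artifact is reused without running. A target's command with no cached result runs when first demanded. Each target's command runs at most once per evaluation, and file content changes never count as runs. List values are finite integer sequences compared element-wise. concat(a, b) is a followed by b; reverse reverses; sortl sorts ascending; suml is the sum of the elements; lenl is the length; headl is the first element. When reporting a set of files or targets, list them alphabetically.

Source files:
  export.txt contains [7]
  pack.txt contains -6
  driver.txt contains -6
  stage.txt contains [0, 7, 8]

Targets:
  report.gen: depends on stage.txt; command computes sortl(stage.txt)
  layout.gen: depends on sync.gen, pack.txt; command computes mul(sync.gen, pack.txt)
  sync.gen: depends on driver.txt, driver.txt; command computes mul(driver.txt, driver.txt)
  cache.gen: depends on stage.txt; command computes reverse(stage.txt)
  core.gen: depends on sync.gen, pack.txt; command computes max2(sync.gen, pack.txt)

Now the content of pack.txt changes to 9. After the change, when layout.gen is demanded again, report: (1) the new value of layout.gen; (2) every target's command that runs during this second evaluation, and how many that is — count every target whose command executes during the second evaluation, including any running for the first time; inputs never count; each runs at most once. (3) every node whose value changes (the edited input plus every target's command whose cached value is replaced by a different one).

First demand of the output computes:
  sync.gen = mul(-6, -6) = 36
  layout.gen = mul(36, -6) = -216

After the edit, cleaning proceeds:
  layout.gen: a read changed (pack.txt -6->9) — executes, giving 324.

Demanding layout.gen again yields 324.
1 target commands run: layout.gen.
The nodes whose values change: layout.gen, pack.txt.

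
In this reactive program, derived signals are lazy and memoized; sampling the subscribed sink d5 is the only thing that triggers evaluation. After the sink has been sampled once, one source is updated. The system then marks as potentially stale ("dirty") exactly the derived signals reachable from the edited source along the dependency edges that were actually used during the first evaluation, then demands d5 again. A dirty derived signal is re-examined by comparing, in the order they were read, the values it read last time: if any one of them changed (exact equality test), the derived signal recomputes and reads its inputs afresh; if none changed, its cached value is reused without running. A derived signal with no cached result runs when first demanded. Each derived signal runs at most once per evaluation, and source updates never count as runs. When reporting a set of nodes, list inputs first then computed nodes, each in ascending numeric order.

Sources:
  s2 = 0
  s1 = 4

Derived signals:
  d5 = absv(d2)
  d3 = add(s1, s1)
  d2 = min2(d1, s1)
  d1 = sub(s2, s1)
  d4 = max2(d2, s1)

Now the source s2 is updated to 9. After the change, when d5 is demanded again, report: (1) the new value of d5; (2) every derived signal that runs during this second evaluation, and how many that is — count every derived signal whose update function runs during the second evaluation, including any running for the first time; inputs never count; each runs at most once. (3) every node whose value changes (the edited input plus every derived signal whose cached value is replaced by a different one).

Demanding d5 again yields 4.
3 derived signals run: d1, d2, d5.
The nodes whose values change: s2, d1, d2.

First demand of the output computes:
  d1 = sub(0, 4) = -4
  d2 = min2(-4, 4) = -4
  d5 = absv(-4) = 4

After the edit, cleaning proceeds:
  d1: a read changed (s2 0->9) — executes, giving 5.
  d2: a read changed (d1 -4->5) — executes, giving 4.
  d5: a read changed (d2 -4->4) — executes, giving 4 — identical to its old value.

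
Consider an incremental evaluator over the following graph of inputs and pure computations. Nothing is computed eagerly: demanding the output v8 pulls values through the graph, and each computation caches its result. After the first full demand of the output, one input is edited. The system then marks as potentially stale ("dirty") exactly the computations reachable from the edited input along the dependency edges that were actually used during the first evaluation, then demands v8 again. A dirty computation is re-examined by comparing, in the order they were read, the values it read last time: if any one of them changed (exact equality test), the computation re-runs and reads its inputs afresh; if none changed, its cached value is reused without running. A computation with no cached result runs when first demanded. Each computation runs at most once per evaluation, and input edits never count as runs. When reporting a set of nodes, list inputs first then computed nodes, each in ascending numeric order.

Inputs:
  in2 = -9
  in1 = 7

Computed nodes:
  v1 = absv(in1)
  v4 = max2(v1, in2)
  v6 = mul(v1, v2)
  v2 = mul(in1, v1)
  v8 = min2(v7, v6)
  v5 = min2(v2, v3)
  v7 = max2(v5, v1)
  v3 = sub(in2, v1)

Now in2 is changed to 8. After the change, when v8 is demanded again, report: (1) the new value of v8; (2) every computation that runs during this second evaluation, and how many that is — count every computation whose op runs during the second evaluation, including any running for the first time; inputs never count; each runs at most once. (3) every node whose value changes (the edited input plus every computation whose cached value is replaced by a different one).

v8 now evaluates to 7.
Run set: v3, v5, v7 (3 run).
Changed values: in2, v3, v5.
The important point: v7 recomputes to an identical value, and the output ends up unchanged.

Initial pass — values computed on the first demand:
  v1 = absv(7) = 7
  v2 = mul(7, 7) = 49
  v3 = sub(-9, 7) = -16
  v5 = min2(49, -16) = -16
  v6 = mul(7, 49) = 343
  v7 = max2(-16, 7) = 7
  v8 = min2(7, 343) = 7

Second demand — change propagation:
  v3: re-runs because in2 -9->8; new result 1.
  v5: re-runs because v3 -16->1; new result 1.
  v7: re-runs because v5 -16->1; new result 7 (unchanged).
  v8: re-examined; everything it read last time is the same (v7 unchanged, v6 unchanged) — cache 7 kept, no run.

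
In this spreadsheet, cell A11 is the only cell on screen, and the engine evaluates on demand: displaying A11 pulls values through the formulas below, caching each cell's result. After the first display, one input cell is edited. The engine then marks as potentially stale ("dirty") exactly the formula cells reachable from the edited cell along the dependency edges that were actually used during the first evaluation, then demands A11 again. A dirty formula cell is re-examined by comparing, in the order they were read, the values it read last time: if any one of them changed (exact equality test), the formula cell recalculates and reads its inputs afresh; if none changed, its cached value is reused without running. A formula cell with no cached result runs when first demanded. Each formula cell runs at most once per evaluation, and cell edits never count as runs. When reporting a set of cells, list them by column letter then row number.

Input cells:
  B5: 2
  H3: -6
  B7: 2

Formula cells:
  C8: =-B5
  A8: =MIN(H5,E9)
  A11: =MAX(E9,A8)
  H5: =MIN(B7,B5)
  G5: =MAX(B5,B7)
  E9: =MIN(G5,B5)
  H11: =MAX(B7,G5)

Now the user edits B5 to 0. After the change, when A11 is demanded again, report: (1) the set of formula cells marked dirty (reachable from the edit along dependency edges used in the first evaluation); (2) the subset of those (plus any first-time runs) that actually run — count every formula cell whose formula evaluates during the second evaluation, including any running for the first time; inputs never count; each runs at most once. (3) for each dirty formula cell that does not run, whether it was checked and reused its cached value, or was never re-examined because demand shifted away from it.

Dirty set: A8, A11, E9, G5, H5.
Run set: A8, A11, E9, G5, H5 (5 run).
All dirty formula cells ended up running.

Initial pass — values computed on the first demand:
  G5 = MAX(2, 2) = 2
  E9 = MIN(2, 2) = 2
  H5 = MIN(2, 2) = 2
  A8 = MIN(2, 2) = 2
  A11 = MAX(2, 2) = 2

Second demand — change propagation:
  G5: re-runs because B5 2->0; new result 2 (unchanged).
  E9: re-runs because B5 2->0; new result 0.
  H5: re-runs because B5 2->0; new result 0.
  A8: re-runs because H5 2->0; E9 2->0; new result 0.
  A11: re-runs because E9 2->0; A8 2->0; new result 0.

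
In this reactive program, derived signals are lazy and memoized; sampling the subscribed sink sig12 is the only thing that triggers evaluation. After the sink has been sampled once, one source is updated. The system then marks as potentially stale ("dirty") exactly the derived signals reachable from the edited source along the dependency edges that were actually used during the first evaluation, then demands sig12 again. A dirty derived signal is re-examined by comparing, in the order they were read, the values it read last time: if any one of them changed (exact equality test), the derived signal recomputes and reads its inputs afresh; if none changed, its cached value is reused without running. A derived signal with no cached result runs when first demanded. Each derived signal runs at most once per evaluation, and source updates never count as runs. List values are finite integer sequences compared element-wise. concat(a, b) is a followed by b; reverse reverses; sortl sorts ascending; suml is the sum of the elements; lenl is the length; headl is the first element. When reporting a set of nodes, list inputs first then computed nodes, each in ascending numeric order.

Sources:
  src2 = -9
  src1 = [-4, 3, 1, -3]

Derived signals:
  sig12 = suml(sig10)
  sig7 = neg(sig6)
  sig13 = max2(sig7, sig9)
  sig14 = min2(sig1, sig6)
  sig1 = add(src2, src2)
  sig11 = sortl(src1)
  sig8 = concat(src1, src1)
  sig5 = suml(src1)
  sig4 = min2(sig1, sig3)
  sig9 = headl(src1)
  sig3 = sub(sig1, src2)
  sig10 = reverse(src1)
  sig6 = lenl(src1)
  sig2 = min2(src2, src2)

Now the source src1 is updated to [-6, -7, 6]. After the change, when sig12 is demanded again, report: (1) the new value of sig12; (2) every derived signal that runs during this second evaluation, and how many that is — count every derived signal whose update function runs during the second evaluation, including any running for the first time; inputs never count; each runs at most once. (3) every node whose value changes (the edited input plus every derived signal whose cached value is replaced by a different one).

Demanding sig12 again yields -7.
2 derived signals run: sig10, sig12.
The nodes whose values change: src1, sig10, sig12.

First demand of the output computes:
  sig10 = reverse([-4, 3, 1, -3]) = [-3, 1, 3, -4]
  sig12 = suml([-3, 1, 3, -4]) = -3

After the edit, cleaning proceeds:
  sig10: a read changed (src1 [-4, 3, 1, -3]->[-6, -7, 6]) — executes, giving [6, -7, -6].
  sig12: a read changed (sig10 [-3, 1, 3, -4]->[6, -7, -6]) — executes, giving -7.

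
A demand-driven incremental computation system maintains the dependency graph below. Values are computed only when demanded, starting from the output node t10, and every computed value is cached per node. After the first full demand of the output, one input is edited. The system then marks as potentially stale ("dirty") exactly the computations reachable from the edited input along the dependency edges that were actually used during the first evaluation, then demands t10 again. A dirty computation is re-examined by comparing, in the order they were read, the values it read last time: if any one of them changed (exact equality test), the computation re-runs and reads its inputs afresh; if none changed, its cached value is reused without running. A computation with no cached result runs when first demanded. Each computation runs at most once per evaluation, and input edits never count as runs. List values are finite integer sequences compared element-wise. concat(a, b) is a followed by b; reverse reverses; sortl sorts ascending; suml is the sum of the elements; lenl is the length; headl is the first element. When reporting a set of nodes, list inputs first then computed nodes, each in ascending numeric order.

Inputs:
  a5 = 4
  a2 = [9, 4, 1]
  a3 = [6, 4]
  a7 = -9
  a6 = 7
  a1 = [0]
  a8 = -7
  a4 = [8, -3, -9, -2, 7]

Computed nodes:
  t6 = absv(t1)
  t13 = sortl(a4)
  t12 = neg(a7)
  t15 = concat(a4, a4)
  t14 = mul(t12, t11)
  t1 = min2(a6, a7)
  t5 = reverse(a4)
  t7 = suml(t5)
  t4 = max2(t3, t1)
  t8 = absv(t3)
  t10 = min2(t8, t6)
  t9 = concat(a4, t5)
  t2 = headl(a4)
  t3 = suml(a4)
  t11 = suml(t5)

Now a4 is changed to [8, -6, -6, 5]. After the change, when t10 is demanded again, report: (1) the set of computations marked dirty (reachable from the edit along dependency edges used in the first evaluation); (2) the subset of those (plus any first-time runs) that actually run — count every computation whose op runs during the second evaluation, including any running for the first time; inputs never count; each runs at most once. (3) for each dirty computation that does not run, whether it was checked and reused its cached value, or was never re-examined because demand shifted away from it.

Marked dirty: t3, t8, t10.
Computations that run: t3 — 1 in total.
Checked but reused from cache: t8, t10.
Key observation: the change is absorbed at t3 — it re-runs but produces the same value, and the output's value is unchanged.

First evaluation (everything demanded from the output):
  t1 = min2(7, -9) = -9
  t3 = suml([8, -3, -9, -2, 7]) = 1
  t6 = absv(-9) = 9
  t8 = absv(1) = 1
  t10 = min2(1, 9) = 1

Propagation after the edit:
  t3: runs — a4 [8, -3, -9, -2, 7]->[8, -6, -6, 5]; result 1 (same value as before).
  t8: checked — values it read are unchanged (t3 unchanged); reused cached 1 without running.
  t10: checked — values it read are unchanged (t8 unchanged, t6 unchanged); reused cached 1 without running.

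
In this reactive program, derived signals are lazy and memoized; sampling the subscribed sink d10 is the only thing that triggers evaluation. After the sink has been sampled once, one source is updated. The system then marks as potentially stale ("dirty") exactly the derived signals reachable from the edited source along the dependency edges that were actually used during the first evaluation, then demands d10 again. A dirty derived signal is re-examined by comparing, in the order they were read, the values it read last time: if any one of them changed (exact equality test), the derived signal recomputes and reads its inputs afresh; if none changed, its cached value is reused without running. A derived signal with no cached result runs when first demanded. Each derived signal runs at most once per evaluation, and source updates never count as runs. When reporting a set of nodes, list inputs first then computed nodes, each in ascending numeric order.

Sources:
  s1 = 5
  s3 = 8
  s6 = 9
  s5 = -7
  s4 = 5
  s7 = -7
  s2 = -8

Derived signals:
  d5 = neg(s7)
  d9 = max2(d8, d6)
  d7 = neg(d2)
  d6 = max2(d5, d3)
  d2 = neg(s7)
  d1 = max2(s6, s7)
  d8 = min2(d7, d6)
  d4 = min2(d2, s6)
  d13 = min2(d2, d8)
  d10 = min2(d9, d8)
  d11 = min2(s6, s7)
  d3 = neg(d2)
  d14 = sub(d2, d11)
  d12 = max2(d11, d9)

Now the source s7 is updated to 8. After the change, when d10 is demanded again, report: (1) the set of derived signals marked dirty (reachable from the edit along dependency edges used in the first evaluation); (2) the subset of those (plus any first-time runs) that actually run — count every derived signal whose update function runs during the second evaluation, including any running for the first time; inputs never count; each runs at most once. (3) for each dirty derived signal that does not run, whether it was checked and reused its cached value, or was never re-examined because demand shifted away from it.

First demand of the output computes:
  d2 = neg(-7) = 7
  d3 = neg(7) = -7
  d5 = neg(-7) = 7
  d6 = max2(7, -7) = 7
  d7 = neg(7) = -7
  d8 = min2(-7, 7) = -7
  d9 = max2(-7, 7) = 7
  d10 = min2(7, -7) = -7

After the edit, cleaning proceeds:
  d2: a read changed (s7 -7->8) — executes, giving -8.
  d3: a read changed (d2 7->-8) — executes, giving 8.
  d5: a read changed (s7 -7->8) — executes, giving -8.
  d6: a read changed (d5 7->-8; d3 -7->8) — executes, giving 8.
  d7: a read changed (d2 7->-8) — executes, giving 8.
  d8: a read changed (d7 -7->8; d6 7->8) — executes, giving 8.
  d9: a read changed (d8 -7->8; d6 7->8) — executes, giving 8.
  d10: a read changed (d9 7->8; d8 -7->8) — executes, giving 8.

The edit dirties: d2, d3, d5, d6, d7, d8, d9, d10.
8 derived signals run: d2, d3, d5, d6, d7, d8, d9, d10.
No dirty derived signal escaped a run.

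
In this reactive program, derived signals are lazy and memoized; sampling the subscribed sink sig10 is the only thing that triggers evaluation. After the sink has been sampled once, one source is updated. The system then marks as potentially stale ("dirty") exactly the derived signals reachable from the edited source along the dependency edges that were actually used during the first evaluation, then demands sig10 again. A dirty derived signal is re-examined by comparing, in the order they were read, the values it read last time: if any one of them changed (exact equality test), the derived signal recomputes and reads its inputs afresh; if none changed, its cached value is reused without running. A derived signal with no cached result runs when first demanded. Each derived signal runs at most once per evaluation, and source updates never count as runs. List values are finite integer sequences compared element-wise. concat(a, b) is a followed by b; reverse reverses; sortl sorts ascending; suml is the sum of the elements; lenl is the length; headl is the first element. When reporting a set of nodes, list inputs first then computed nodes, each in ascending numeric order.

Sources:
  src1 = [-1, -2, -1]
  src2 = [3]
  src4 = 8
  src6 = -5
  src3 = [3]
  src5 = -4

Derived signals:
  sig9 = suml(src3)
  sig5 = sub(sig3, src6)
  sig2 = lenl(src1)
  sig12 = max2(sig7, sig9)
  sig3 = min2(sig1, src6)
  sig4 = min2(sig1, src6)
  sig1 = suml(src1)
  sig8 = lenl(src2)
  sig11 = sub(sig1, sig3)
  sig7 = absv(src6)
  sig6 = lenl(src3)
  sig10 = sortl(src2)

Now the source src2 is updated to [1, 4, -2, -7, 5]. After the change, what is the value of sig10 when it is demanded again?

Demanding sig10 again yields [-7, -2, 1, 4, 5].

First demand of the output computes:
  sig10 = sortl([3]) = [3]

After the edit, cleaning proceeds:
  sig10: a read changed (src2 [3]->[1, 4, -2, -7, 5]) — executes, giving [-7, -2, 1, 4, 5].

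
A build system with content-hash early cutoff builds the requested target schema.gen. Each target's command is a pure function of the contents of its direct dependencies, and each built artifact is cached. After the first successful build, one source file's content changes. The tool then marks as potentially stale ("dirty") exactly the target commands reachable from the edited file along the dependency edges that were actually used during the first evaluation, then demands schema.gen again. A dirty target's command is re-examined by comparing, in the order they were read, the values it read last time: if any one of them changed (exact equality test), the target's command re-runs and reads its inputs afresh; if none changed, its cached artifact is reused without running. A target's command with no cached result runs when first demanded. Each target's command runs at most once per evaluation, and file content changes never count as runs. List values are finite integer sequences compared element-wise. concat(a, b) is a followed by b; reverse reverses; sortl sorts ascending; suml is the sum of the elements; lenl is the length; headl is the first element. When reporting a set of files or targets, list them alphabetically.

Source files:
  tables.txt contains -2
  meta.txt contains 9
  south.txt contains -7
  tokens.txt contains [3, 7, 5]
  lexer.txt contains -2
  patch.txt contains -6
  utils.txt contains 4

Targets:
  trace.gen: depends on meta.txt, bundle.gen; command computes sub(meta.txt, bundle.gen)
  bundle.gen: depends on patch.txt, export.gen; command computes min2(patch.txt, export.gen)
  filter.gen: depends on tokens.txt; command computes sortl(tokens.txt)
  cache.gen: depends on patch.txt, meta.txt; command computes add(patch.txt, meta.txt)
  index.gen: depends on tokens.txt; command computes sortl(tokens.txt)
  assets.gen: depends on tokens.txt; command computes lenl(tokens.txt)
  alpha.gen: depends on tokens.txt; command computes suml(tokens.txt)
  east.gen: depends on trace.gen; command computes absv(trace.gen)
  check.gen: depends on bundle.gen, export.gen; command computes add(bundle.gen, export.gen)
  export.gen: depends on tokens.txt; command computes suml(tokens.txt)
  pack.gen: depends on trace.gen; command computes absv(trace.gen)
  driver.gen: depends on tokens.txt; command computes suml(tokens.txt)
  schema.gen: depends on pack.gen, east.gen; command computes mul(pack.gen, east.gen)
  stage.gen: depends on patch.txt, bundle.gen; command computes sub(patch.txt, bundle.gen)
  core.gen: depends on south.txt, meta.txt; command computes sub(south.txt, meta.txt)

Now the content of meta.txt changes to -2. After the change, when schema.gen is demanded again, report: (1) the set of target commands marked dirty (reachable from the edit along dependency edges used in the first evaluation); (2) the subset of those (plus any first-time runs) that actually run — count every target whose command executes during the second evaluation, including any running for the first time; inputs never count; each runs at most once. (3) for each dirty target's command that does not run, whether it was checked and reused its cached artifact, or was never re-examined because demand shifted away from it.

Marked dirty: east.gen, pack.gen, schema.gen, trace.gen.
Target commands that run: east.gen, pack.gen, schema.gen, trace.gen — 4 in total.
Every dirty target's command ran.

First evaluation (everything demanded from the output):
  export.gen = suml([3, 7, 5]) = 15
  bundle.gen = min2(-6, 15) = -6
  trace.gen = sub(9, -6) = 15
  east.gen = absv(15) = 15
  pack.gen = absv(15) = 15
  schema.gen = mul(15, 15) = 225

Propagation after the edit:
  trace.gen: runs — meta.txt 9->-2; result 4.
  east.gen: runs — trace.gen 15->4; result 4.
  pack.gen: runs — trace.gen 15->4; result 4.
  schema.gen: runs — pack.gen 15->4; east.gen 15->4; result 16.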